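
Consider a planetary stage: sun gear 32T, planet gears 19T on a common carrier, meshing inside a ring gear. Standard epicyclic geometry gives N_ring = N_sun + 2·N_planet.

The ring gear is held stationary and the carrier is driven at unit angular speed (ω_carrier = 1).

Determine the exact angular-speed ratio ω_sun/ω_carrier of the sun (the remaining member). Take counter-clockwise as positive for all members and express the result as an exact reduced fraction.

51/16

N_ring = 32 + 2·19 = 70
32(ω_s−ω_c) = −70(ω_r−ω_c),  ω_r=0, ω_c=1
ω_s = 1 − (70/32)(0−1) = 51/16
ω_s/ω_c = 51/16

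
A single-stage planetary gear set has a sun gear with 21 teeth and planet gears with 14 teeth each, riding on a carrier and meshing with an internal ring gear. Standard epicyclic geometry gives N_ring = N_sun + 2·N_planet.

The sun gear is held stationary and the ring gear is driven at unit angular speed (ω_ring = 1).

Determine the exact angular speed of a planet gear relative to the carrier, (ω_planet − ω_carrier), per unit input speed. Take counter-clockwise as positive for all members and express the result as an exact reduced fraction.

N_ring = 21 + 2·14 = 49
21(ω_s−ω_c) = −49(ω_r−ω_c),  ω_s=0, ω_r=1
21(0−ω_c) = −49(1−ω_c)  ⇒  70ω_c = 49  ⇒  ω_c = 7/10
sun–planet: 21·(0−7/10) = −14·(ω_p−ω_c)  ⇒  ω_p−ω_c = −(21/14)·(-7/10) = 21/20

21/20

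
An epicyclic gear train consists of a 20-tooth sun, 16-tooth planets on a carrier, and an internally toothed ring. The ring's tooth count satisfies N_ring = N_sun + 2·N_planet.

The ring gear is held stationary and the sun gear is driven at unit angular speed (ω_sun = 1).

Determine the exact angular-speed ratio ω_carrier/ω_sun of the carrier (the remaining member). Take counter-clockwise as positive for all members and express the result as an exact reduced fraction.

5/18

N_ring = 20 + 2·16 = 52
20(ω_s−ω_c) = −52(ω_r−ω_c),  ω_r=0, ω_s=1
20(1−ω_c) = −52(0−ω_c)  ⇒  72ω_c = 20  ⇒  ω_c = 5/18
ω_c/ω_s = 5/18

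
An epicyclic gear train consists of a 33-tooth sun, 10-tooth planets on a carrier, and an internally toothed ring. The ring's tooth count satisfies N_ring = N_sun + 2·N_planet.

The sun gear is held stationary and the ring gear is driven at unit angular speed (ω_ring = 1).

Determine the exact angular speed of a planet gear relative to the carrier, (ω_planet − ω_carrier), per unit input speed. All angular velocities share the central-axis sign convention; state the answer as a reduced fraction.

N_ring = 33 + 2·10 = 53
33(ω_s−ω_c) = −53(ω_r−ω_c),  ω_s=0, ω_r=1
33(0−ω_c) = −53(1−ω_c)  ⇒  86ω_c = 53  ⇒  ω_c = 53/86
sun–planet: 33·(0−53/86) = −10·(ω_p−ω_c)  ⇒  ω_p−ω_c = −(33/10)·(-53/86) = 1749/860

1749/860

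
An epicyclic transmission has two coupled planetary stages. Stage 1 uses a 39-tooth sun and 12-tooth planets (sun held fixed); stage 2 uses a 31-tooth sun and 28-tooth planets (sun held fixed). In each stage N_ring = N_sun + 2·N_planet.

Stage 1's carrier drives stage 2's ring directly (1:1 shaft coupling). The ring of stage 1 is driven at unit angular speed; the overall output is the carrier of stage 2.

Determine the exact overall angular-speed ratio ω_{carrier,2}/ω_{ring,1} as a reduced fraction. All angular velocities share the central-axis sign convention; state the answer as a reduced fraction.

Stage 1: N_ring = 39 + 2·12 = 63
Stage 1: 39(ω_s−ω_c) = −63(ω_r−ω_c),  ω_s=0, ω_r=1
Stage 1: 39(0−ω_c) = −63(1−ω_c)  ⇒  102ω_c = 63  ⇒  ω_c = 21/34
  ⇒ ω_c¹/ω_r¹ = 21/34
Stage 2: N_ring = 31 + 2·28 = 87
Stage 2: 31(ω_s−ω_c) = −87(ω_r−ω_c),  ω_s=0, ω_r=1
Stage 2: 31(0−ω_c) = −87(1−ω_c)  ⇒  118ω_c = 87  ⇒  ω_c = 87/118
  ⇒ ω_c²/ω_r² = 87/118
Coupling ω_r² = ω_c¹ ⇒ overall = 21/34 × 87/118 = 1827/4012

1827/4012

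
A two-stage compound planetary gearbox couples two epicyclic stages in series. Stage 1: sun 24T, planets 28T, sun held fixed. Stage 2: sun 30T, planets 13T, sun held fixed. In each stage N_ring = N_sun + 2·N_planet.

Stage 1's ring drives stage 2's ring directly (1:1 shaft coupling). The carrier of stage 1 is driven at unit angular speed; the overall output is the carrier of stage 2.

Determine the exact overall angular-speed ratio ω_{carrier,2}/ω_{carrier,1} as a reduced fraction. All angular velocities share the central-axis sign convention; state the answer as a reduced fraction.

182/215

Stage 1: N_ring = 24 + 2·28 = 80
Stage 1: 24(ω_s−ω_c) = −80(ω_r−ω_c),  ω_s=0, ω_c=1
Stage 1: ω_r = 1 − (24/80)(0−1) = 13/10
  ⇒ ω_r¹/ω_c¹ = 13/10
Stage 2: N_ring = 30 + 2·13 = 56
Stage 2: 30(ω_s−ω_c) = −56(ω_r−ω_c),  ω_s=0, ω_r=1
Stage 2: 30(0−ω_c) = −56(1−ω_c)  ⇒  86ω_c = 56  ⇒  ω_c = 28/43
  ⇒ ω_c²/ω_r² = 28/43
Coupling ω_r² = ω_r¹ ⇒ overall = 13/10 × 28/43 = 182/215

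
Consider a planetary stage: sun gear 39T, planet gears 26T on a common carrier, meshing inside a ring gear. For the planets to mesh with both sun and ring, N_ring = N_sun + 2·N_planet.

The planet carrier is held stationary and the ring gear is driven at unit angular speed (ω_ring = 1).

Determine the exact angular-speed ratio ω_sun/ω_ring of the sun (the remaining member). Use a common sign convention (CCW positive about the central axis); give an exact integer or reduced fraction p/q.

N_ring = 39 + 2·26 = 91
39(ω_s−ω_c) = −91(ω_r−ω_c),  ω_c=0, ω_r=1
ω_s = 0 − (91/39)(1−0) = -7/3
ω_s/ω_r = -7/3

-7/3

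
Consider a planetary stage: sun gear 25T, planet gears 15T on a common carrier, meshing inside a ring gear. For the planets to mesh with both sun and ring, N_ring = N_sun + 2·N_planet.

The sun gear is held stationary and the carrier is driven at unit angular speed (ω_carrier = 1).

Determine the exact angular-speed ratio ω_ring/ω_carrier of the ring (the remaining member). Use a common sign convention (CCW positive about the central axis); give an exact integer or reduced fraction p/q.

16/11

N_ring = 25 + 2·15 = 55
25(ω_s−ω_c) = −55(ω_r−ω_c),  ω_s=0, ω_c=1
ω_r = 1 − (25/55)(0−1) = 16/11
ω_r/ω_c = 16/11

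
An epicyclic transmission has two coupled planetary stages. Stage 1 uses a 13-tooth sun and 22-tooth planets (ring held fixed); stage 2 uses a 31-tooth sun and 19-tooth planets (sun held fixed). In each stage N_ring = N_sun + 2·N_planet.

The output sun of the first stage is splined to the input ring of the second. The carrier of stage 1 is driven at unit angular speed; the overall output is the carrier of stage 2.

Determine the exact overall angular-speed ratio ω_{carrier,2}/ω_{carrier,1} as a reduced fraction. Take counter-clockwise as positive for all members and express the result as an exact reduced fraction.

Stage 1: N_ring = 13 + 2·22 = 57
Stage 1: 13(ω_s−ω_c) = −57(ω_r−ω_c),  ω_r=0, ω_c=1
Stage 1: ω_s = 1 − (57/13)(0−1) = 70/13
  ⇒ ω_s¹/ω_c¹ = 70/13
Stage 2: N_ring = 31 + 2·19 = 69
Stage 2: 31(ω_s−ω_c) = −69(ω_r−ω_c),  ω_s=0, ω_r=1
Stage 2: 31(0−ω_c) = −69(1−ω_c)  ⇒  100ω_c = 69  ⇒  ω_c = 69/100
  ⇒ ω_c²/ω_r² = 69/100
Coupling ω_r² = ω_s¹ ⇒ overall = 70/13 × 69/100 = 483/130

483/130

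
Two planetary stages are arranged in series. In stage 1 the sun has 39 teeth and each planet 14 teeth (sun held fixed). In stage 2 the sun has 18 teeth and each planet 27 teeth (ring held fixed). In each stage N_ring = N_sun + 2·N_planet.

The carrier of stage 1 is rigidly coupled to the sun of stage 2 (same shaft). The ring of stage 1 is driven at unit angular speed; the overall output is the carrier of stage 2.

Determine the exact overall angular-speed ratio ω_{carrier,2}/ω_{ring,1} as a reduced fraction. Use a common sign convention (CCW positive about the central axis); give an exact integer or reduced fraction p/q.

67/530

Stage 1: N_ring = 39 + 2·14 = 67
Stage 1: 39(ω_s−ω_c) = −67(ω_r−ω_c),  ω_s=0, ω_r=1
Stage 1: 39(0−ω_c) = −67(1−ω_c)  ⇒  106ω_c = 67  ⇒  ω_c = 67/106
  ⇒ ω_c¹/ω_r¹ = 67/106
Stage 2: N_ring = 18 + 2·27 = 72
Stage 2: 18(ω_s−ω_c) = −72(ω_r−ω_c),  ω_r=0, ω_s=1
Stage 2: 18(1−ω_c) = −72(0−ω_c)  ⇒  90ω_c = 18  ⇒  ω_c = 1/5
  ⇒ ω_c²/ω_s² = 1/5
Coupling ω_s² = ω_c¹ ⇒ overall = 67/106 × 1/5 = 67/530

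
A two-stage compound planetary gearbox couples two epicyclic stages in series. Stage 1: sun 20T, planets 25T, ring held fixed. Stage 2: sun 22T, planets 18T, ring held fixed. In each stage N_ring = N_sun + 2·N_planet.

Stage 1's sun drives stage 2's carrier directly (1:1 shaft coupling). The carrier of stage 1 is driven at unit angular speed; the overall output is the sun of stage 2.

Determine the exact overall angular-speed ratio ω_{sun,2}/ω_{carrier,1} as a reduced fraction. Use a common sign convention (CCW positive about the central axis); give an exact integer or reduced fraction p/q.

Stage 1: N_ring = 20 + 2·25 = 70
Stage 1: 20(ω_s−ω_c) = −70(ω_r−ω_c),  ω_r=0, ω_c=1
Stage 1: ω_s = 1 − (70/20)(0−1) = 9/2
  ⇒ ω_s¹/ω_c¹ = 9/2
Stage 2: N_ring = 22 + 2·18 = 58
Stage 2: 22(ω_s−ω_c) = −58(ω_r−ω_c),  ω_r=0, ω_c=1
Stage 2: ω_s = 1 − (58/22)(0−1) = 40/11
  ⇒ ω_s²/ω_c² = 40/11
Coupling ω_c² = ω_s¹ ⇒ overall = 9/2 × 40/11 = 180/11

180/11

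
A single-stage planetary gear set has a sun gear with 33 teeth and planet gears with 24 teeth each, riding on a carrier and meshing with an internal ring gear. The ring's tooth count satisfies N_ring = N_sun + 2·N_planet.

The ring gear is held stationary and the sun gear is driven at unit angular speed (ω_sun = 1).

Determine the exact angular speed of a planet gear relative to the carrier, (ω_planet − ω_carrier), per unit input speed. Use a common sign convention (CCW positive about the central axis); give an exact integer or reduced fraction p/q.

N_ring = 33 + 2·24 = 81
33(ω_s−ω_c) = −81(ω_r−ω_c),  ω_r=0, ω_s=1
33(1−ω_c) = −81(0−ω_c)  ⇒  114ω_c = 33  ⇒  ω_c = 11/38
sun–planet: 33·(1−11/38) = −24·(ω_p−ω_c)  ⇒  ω_p−ω_c = −(33/24)·(27/38) = -297/304

-297/304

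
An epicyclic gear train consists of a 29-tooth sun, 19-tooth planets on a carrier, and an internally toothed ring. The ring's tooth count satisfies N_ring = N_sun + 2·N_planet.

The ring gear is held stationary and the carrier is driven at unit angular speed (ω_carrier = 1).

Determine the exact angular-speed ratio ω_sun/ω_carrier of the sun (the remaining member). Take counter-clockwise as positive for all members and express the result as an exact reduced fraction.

N_ring = 29 + 2·19 = 67
29(ω_s−ω_c) = −67(ω_r−ω_c),  ω_r=0, ω_c=1
ω_s = 1 − (67/29)(0−1) = 96/29
ω_s/ω_c = 96/29

96/29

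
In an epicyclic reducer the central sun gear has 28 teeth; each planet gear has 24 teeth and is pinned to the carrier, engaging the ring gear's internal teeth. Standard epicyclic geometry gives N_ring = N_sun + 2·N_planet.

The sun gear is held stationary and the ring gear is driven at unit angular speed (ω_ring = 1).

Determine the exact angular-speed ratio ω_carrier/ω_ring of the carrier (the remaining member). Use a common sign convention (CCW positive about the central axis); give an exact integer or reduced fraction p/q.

N_ring = 28 + 2·24 = 76
28(ω_s−ω_c) = −76(ω_r−ω_c),  ω_s=0, ω_r=1
28(0−ω_c) = −76(1−ω_c)  ⇒  104ω_c = 76  ⇒  ω_c = 19/26
ω_c/ω_r = 19/26

19/26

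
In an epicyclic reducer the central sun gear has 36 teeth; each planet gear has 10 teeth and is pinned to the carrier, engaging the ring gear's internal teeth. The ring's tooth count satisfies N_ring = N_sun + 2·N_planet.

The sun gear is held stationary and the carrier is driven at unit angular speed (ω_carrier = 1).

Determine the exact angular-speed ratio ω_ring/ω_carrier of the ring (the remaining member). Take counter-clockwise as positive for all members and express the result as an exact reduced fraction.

N_ring = 36 + 2·10 = 56
36(ω_s−ω_c) = −56(ω_r−ω_c),  ω_s=0, ω_c=1
ω_r = 1 − (36/56)(0−1) = 23/14
ω_r/ω_c = 23/14

23/14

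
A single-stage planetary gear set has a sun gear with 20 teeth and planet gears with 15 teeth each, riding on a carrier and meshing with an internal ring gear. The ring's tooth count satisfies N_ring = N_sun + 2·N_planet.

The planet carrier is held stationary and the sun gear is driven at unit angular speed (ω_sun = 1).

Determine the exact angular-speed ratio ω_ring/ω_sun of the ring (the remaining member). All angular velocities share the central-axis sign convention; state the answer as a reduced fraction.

-2/5

N_ring = 20 + 2·15 = 50
20(ω_s−ω_c) = −50(ω_r−ω_c),  ω_c=0, ω_s=1
ω_r = 0 − (20/50)(1−0) = -2/5
ω_r/ω_s = -2/5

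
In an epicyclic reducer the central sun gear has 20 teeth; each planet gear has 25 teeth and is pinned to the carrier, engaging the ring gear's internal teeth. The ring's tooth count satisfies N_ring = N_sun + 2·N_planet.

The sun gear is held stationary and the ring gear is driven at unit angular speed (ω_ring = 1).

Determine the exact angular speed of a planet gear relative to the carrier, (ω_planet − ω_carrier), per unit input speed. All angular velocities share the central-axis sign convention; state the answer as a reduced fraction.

28/45

N_ring = 20 + 2·25 = 70
20(ω_s−ω_c) = −70(ω_r−ω_c),  ω_s=0, ω_r=1
20(0−ω_c) = −70(1−ω_c)  ⇒  90ω_c = 70  ⇒  ω_c = 7/9
sun–planet: 20·(0−7/9) = −25·(ω_p−ω_c)  ⇒  ω_p−ω_c = −(20/25)·(-7/9) = 28/45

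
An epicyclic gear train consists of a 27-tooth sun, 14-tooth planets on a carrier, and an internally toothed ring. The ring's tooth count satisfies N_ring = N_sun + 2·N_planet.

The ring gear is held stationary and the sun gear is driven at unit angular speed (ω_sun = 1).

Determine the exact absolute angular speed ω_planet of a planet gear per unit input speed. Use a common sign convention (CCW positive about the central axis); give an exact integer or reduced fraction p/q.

-27/28

N_ring = 27 + 2·14 = 55
27(ω_s−ω_c) = −55(ω_r−ω_c),  ω_r=0, ω_s=1
27(1−ω_c) = −55(0−ω_c)  ⇒  82ω_c = 27  ⇒  ω_c = 27/82
sun–planet: 27·(1−27/82) = −14·(ω_p−ω_c)  ⇒  ω_p−ω_c = −(27/14)·(55/82) = -1485/1148
ω_p = 27/82 − 1485/1148 = -27/28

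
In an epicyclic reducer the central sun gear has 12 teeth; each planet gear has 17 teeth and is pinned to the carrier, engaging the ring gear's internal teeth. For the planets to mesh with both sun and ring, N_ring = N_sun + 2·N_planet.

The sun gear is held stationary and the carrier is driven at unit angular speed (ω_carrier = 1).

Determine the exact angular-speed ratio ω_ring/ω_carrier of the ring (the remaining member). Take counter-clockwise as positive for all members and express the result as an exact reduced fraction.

N_ring = 12 + 2·17 = 46
12(ω_s−ω_c) = −46(ω_r−ω_c),  ω_s=0, ω_c=1
ω_r = 1 − (12/46)(0−1) = 29/23
ω_r/ω_c = 29/23

29/23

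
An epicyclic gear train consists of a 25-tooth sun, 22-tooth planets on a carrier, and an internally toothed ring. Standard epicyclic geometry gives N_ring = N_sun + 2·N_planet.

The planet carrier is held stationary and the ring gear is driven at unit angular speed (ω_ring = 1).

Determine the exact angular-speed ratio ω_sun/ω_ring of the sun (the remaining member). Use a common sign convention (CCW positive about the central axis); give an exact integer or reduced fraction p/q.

-69/25

N_ring = 25 + 2·22 = 69
25(ω_s−ω_c) = −69(ω_r−ω_c),  ω_c=0, ω_r=1
ω_s = 0 − (69/25)(1−0) = -69/25
ω_s/ω_r = -69/25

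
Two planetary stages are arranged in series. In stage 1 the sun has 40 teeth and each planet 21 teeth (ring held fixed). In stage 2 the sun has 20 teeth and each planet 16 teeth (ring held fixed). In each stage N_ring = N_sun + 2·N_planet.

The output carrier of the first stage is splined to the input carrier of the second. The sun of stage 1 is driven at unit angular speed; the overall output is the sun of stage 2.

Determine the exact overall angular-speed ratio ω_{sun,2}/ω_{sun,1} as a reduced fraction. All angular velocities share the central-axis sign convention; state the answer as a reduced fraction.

Stage 1: N_ring = 40 + 2·21 = 82
Stage 1: 40(ω_s−ω_c) = −82(ω_r−ω_c),  ω_r=0, ω_s=1
Stage 1: 40(1−ω_c) = −82(0−ω_c)  ⇒  122ω_c = 40  ⇒  ω_c = 20/61
  ⇒ ω_c¹/ω_s¹ = 20/61
Stage 2: N_ring = 20 + 2·16 = 52
Stage 2: 20(ω_s−ω_c) = −52(ω_r−ω_c),  ω_r=0, ω_c=1
Stage 2: ω_s = 1 − (52/20)(0−1) = 18/5
  ⇒ ω_s²/ω_c² = 18/5
Coupling ω_c² = ω_c¹ ⇒ overall = 20/61 × 18/5 = 72/61

72/61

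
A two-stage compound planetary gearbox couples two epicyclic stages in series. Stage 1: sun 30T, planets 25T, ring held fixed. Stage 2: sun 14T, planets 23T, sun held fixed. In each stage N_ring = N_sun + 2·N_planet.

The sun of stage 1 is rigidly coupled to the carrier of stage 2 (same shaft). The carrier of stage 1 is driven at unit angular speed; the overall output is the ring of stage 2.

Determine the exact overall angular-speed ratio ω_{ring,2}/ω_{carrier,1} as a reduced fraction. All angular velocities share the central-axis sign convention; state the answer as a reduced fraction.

407/90

Stage 1: N_ring = 30 + 2·25 = 80
Stage 1: 30(ω_s−ω_c) = −80(ω_r−ω_c),  ω_r=0, ω_c=1
Stage 1: ω_s = 1 − (80/30)(0−1) = 11/3
  ⇒ ω_s¹/ω_c¹ = 11/3
Stage 2: N_ring = 14 + 2·23 = 60
Stage 2: 14(ω_s−ω_c) = −60(ω_r−ω_c),  ω_s=0, ω_c=1
Stage 2: ω_r = 1 − (14/60)(0−1) = 37/30
  ⇒ ω_r²/ω_c² = 37/30
Coupling ω_c² = ω_s¹ ⇒ overall = 11/3 × 37/30 = 407/90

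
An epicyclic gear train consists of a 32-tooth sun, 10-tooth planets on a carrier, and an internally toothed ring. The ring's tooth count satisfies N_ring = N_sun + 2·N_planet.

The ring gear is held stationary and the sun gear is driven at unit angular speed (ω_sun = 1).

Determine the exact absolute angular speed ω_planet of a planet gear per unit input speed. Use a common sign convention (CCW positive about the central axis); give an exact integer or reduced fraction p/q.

N_ring = 32 + 2·10 = 52
32(ω_s−ω_c) = −52(ω_r−ω_c),  ω_r=0, ω_s=1
32(1−ω_c) = −52(0−ω_c)  ⇒  84ω_c = 32  ⇒  ω_c = 8/21
sun–planet: 32·(1−8/21) = −10·(ω_p−ω_c)  ⇒  ω_p−ω_c = −(32/10)·(13/21) = -208/105
ω_p = 8/21 − 208/105 = -8/5

-8/5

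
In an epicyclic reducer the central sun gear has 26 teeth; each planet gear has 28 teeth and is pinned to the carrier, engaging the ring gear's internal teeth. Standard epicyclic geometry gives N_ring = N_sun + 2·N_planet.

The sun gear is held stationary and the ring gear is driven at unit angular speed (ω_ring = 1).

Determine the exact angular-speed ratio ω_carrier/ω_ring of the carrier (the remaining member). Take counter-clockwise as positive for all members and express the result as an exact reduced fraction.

41/54

N_ring = 26 + 2·28 = 82
26(ω_s−ω_c) = −82(ω_r−ω_c),  ω_s=0, ω_r=1
26(0−ω_c) = −82(1−ω_c)  ⇒  108ω_c = 82  ⇒  ω_c = 41/54
ω_c/ω_r = 41/54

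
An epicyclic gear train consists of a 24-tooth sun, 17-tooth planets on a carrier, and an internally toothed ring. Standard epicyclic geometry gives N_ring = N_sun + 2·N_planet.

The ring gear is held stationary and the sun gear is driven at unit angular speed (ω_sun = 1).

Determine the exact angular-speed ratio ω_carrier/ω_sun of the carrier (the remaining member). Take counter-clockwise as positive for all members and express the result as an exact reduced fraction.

12/41

N_ring = 24 + 2·17 = 58
24(ω_s−ω_c) = −58(ω_r−ω_c),  ω_r=0, ω_s=1
24(1−ω_c) = −58(0−ω_c)  ⇒  82ω_c = 24  ⇒  ω_c = 12/41
ω_c/ω_s = 12/41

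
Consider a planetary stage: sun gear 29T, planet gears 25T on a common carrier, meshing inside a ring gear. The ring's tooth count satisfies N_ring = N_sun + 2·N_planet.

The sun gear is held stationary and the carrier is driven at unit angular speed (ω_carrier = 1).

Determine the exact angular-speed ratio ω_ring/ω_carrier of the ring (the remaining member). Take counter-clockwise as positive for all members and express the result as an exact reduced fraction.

N_ring = 29 + 2·25 = 79
29(ω_s−ω_c) = −79(ω_r−ω_c),  ω_s=0, ω_c=1
ω_r = 1 − (29/79)(0−1) = 108/79
ω_r/ω_c = 108/79

108/79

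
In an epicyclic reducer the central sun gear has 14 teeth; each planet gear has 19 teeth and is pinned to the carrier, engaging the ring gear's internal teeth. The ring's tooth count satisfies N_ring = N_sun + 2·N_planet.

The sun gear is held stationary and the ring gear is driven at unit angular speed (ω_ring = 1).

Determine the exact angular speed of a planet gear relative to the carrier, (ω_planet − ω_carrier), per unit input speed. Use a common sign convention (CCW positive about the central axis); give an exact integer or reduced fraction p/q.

N_ring = 14 + 2·19 = 52
14(ω_s−ω_c) = −52(ω_r−ω_c),  ω_s=0, ω_r=1
14(0−ω_c) = −52(1−ω_c)  ⇒  66ω_c = 52  ⇒  ω_c = 26/33
sun–planet: 14·(0−26/33) = −19·(ω_p−ω_c)  ⇒  ω_p−ω_c = −(14/19)·(-26/33) = 364/627

364/627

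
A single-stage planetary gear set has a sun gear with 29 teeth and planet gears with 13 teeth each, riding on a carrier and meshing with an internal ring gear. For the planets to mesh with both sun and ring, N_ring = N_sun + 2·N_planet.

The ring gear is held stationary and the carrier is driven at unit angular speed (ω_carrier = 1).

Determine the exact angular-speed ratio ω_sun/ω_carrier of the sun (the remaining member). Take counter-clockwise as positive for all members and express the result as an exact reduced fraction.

N_ring = 29 + 2·13 = 55
29(ω_s−ω_c) = −55(ω_r−ω_c),  ω_r=0, ω_c=1
ω_s = 1 − (55/29)(0−1) = 84/29
ω_s/ω_c = 84/29

84/29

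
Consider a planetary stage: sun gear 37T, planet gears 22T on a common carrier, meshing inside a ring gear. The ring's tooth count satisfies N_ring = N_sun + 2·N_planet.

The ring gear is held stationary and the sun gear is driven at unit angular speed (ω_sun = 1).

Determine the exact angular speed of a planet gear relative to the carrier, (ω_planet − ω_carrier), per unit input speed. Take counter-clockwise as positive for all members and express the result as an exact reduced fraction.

N_ring = 37 + 2·22 = 81
37(ω_s−ω_c) = −81(ω_r−ω_c),  ω_r=0, ω_s=1
37(1−ω_c) = −81(0−ω_c)  ⇒  118ω_c = 37  ⇒  ω_c = 37/118
sun–planet: 37·(1−37/118) = −22·(ω_p−ω_c)  ⇒  ω_p−ω_c = −(37/22)·(81/118) = -2997/2596

-2997/2596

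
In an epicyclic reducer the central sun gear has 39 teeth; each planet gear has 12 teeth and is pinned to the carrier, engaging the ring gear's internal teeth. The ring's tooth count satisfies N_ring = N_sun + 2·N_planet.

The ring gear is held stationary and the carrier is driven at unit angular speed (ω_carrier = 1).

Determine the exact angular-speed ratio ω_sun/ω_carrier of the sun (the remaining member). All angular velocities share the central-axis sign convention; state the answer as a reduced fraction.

N_ring = 39 + 2·12 = 63
39(ω_s−ω_c) = −63(ω_r−ω_c),  ω_r=0, ω_c=1
ω_s = 1 − (63/39)(0−1) = 34/13
ω_s/ω_c = 34/13

34/13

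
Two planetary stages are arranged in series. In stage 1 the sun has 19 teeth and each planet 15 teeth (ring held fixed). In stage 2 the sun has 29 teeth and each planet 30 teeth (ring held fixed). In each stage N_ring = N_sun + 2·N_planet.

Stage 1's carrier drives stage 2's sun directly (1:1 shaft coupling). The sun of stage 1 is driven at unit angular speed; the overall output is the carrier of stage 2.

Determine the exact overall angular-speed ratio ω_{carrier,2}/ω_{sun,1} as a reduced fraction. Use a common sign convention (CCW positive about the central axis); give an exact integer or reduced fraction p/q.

Stage 1: N_ring = 19 + 2·15 = 49
Stage 1: 19(ω_s−ω_c) = −49(ω_r−ω_c),  ω_r=0, ω_s=1
Stage 1: 19(1−ω_c) = −49(0−ω_c)  ⇒  68ω_c = 19  ⇒  ω_c = 19/68
  ⇒ ω_c¹/ω_s¹ = 19/68
Stage 2: N_ring = 29 + 2·30 = 89
Stage 2: 29(ω_s−ω_c) = −89(ω_r−ω_c),  ω_r=0, ω_s=1
Stage 2: 29(1−ω_c) = −89(0−ω_c)  ⇒  118ω_c = 29  ⇒  ω_c = 29/118
  ⇒ ω_c²/ω_s² = 29/118
Coupling ω_s² = ω_c¹ ⇒ overall = 19/68 × 29/118 = 551/8024

551/8024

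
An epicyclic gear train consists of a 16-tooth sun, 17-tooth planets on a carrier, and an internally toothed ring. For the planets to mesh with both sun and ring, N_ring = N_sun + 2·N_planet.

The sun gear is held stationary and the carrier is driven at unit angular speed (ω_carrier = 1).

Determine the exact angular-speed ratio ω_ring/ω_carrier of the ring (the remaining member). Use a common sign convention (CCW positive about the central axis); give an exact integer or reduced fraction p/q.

33/25

N_ring = 16 + 2·17 = 50
16(ω_s−ω_c) = −50(ω_r−ω_c),  ω_s=0, ω_c=1
ω_r = 1 − (16/50)(0−1) = 33/25
ω_r/ω_c = 33/25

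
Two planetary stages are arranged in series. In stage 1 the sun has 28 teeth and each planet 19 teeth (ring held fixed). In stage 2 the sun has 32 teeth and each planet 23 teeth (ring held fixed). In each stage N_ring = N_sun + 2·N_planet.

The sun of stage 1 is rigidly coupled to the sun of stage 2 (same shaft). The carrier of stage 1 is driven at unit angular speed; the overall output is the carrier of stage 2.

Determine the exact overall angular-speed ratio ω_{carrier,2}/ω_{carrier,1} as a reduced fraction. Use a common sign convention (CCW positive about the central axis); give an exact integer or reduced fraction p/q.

Stage 1: N_ring = 28 + 2·19 = 66
Stage 1: 28(ω_s−ω_c) = −66(ω_r−ω_c),  ω_r=0, ω_c=1
Stage 1: ω_s = 1 − (66/28)(0−1) = 47/14
  ⇒ ω_s¹/ω_c¹ = 47/14
Stage 2: N_ring = 32 + 2·23 = 78
Stage 2: 32(ω_s−ω_c) = −78(ω_r−ω_c),  ω_r=0, ω_s=1
Stage 2: 32(1−ω_c) = −78(0−ω_c)  ⇒  110ω_c = 32  ⇒  ω_c = 16/55
  ⇒ ω_c²/ω_s² = 16/55
Coupling ω_s² = ω_s¹ ⇒ overall = 47/14 × 16/55 = 376/385

376/385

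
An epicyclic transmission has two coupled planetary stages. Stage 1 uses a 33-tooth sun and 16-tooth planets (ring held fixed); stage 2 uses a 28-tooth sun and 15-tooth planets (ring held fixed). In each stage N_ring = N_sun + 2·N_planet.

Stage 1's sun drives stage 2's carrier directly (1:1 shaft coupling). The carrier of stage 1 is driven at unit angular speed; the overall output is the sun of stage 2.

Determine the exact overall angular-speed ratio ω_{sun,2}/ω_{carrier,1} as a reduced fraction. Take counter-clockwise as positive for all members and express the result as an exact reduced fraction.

Stage 1: N_ring = 33 + 2·16 = 65
Stage 1: 33(ω_s−ω_c) = −65(ω_r−ω_c),  ω_r=0, ω_c=1
Stage 1: ω_s = 1 − (65/33)(0−1) = 98/33
  ⇒ ω_s¹/ω_c¹ = 98/33
Stage 2: N_ring = 28 + 2·15 = 58
Stage 2: 28(ω_s−ω_c) = −58(ω_r−ω_c),  ω_r=0, ω_c=1
Stage 2: ω_s = 1 − (58/28)(0−1) = 43/14
  ⇒ ω_s²/ω_c² = 43/14
Coupling ω_c² = ω_s¹ ⇒ overall = 98/33 × 43/14 = 301/33

301/33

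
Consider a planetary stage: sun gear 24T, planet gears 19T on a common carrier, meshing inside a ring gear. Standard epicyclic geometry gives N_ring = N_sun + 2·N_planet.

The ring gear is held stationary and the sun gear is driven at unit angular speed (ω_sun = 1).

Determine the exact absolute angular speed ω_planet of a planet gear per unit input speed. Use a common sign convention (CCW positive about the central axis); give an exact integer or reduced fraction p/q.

-12/19

N_ring = 24 + 2·19 = 62
24(ω_s−ω_c) = −62(ω_r−ω_c),  ω_r=0, ω_s=1
24(1−ω_c) = −62(0−ω_c)  ⇒  86ω_c = 24  ⇒  ω_c = 12/43
sun–planet: 24·(1−12/43) = −19·(ω_p−ω_c)  ⇒  ω_p−ω_c = −(24/19)·(31/43) = -744/817
ω_p = 12/43 − 744/817 = -12/19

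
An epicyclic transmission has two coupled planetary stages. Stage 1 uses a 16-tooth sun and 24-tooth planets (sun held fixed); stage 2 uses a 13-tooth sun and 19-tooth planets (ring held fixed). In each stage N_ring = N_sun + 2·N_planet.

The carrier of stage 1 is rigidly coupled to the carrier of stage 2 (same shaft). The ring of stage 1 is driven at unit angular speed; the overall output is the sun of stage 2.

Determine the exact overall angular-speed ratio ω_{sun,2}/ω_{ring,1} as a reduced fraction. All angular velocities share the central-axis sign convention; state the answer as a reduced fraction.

256/65

Stage 1: N_ring = 16 + 2·24 = 64
Stage 1: 16(ω_s−ω_c) = −64(ω_r−ω_c),  ω_s=0, ω_r=1
Stage 1: 16(0−ω_c) = −64(1−ω_c)  ⇒  80ω_c = 64  ⇒  ω_c = 4/5
  ⇒ ω_c¹/ω_r¹ = 4/5
Stage 2: N_ring = 13 + 2·19 = 51
Stage 2: 13(ω_s−ω_c) = −51(ω_r−ω_c),  ω_r=0, ω_c=1
Stage 2: ω_s = 1 − (51/13)(0−1) = 64/13
  ⇒ ω_s²/ω_c² = 64/13
Coupling ω_c² = ω_c¹ ⇒ overall = 4/5 × 64/13 = 256/65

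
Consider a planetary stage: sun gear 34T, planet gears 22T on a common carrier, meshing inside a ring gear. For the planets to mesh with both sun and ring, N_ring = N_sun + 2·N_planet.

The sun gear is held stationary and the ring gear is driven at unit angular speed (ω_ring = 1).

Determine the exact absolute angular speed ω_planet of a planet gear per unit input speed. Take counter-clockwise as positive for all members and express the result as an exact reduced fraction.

39/22

N_ring = 34 + 2·22 = 78
34(ω_s−ω_c) = −78(ω_r−ω_c),  ω_s=0, ω_r=1
34(0−ω_c) = −78(1−ω_c)  ⇒  112ω_c = 78  ⇒  ω_c = 39/56
sun–planet: 34·(0−39/56) = −22·(ω_p−ω_c)  ⇒  ω_p−ω_c = −(34/22)·(-39/56) = 663/616
ω_p = 39/56 + 663/616 = 39/22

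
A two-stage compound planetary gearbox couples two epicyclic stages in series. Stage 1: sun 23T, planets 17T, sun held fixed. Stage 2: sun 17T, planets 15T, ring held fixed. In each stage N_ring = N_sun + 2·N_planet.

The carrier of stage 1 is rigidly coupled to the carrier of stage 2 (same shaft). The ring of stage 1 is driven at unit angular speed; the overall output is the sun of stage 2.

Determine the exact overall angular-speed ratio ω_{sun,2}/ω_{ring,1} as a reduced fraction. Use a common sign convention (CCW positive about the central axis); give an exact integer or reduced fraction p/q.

Stage 1: N_ring = 23 + 2·17 = 57
Stage 1: 23(ω_s−ω_c) = −57(ω_r−ω_c),  ω_s=0, ω_r=1
Stage 1: 23(0−ω_c) = −57(1−ω_c)  ⇒  80ω_c = 57  ⇒  ω_c = 57/80
  ⇒ ω_c¹/ω_r¹ = 57/80
Stage 2: N_ring = 17 + 2·15 = 47
Stage 2: 17(ω_s−ω_c) = −47(ω_r−ω_c),  ω_r=0, ω_c=1
Stage 2: ω_s = 1 − (47/17)(0−1) = 64/17
  ⇒ ω_s²/ω_c² = 64/17
Coupling ω_c² = ω_c¹ ⇒ overall = 57/80 × 64/17 = 228/85

228/85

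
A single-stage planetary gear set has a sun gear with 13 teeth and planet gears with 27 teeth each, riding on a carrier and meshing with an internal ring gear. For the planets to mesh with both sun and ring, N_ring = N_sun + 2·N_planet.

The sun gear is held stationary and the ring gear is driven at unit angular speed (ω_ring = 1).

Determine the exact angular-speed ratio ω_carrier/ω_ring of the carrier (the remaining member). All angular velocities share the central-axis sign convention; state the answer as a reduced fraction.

N_ring = 13 + 2·27 = 67
13(ω_s−ω_c) = −67(ω_r−ω_c),  ω_s=0, ω_r=1
13(0−ω_c) = −67(1−ω_c)  ⇒  80ω_c = 67  ⇒  ω_c = 67/80
ω_c/ω_r = 67/80

67/80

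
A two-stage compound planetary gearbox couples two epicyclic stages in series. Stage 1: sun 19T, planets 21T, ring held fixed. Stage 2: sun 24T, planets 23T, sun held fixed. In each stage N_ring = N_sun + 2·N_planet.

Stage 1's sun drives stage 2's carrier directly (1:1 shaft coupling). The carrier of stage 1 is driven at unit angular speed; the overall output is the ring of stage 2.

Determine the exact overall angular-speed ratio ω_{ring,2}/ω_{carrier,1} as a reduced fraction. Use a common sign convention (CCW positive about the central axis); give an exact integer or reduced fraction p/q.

752/133

Stage 1: N_ring = 19 + 2·21 = 61
Stage 1: 19(ω_s−ω_c) = −61(ω_r−ω_c),  ω_r=0, ω_c=1
Stage 1: ω_s = 1 − (61/19)(0−1) = 80/19
  ⇒ ω_s¹/ω_c¹ = 80/19
Stage 2: N_ring = 24 + 2·23 = 70
Stage 2: 24(ω_s−ω_c) = −70(ω_r−ω_c),  ω_s=0, ω_c=1
Stage 2: ω_r = 1 − (24/70)(0−1) = 47/35
  ⇒ ω_r²/ω_c² = 47/35
Coupling ω_c² = ω_s¹ ⇒ overall = 80/19 × 47/35 = 752/133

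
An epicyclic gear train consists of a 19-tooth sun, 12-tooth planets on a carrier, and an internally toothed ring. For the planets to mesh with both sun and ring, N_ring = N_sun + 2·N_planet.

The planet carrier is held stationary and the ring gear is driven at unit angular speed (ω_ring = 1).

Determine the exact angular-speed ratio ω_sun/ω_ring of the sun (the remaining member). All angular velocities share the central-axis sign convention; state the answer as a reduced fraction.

-43/19

N_ring = 19 + 2·12 = 43
19(ω_s−ω_c) = −43(ω_r−ω_c),  ω_c=0, ω_r=1
ω_s = 0 − (43/19)(1−0) = -43/19
ω_s/ω_r = -43/19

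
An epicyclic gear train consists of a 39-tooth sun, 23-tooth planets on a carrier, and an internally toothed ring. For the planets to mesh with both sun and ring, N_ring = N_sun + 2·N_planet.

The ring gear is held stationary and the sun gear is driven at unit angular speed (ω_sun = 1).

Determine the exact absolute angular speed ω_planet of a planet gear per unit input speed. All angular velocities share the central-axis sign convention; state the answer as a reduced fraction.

-39/46

N_ring = 39 + 2·23 = 85
39(ω_s−ω_c) = −85(ω_r−ω_c),  ω_r=0, ω_s=1
39(1−ω_c) = −85(0−ω_c)  ⇒  124ω_c = 39  ⇒  ω_c = 39/124
sun–planet: 39·(1−39/124) = −23·(ω_p−ω_c)  ⇒  ω_p−ω_c = −(39/23)·(85/124) = -3315/2852
ω_p = 39/124 − 3315/2852 = -39/46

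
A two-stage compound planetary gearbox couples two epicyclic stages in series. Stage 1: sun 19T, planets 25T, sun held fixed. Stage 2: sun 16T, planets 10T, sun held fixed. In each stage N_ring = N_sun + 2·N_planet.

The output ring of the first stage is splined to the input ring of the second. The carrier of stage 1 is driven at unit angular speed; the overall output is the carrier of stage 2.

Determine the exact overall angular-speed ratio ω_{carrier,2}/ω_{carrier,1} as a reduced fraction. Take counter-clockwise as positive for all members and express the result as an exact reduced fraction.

264/299

Stage 1: N_ring = 19 + 2·25 = 69
Stage 1: 19(ω_s−ω_c) = −69(ω_r−ω_c),  ω_s=0, ω_c=1
Stage 1: ω_r = 1 − (19/69)(0−1) = 88/69
  ⇒ ω_r¹/ω_c¹ = 88/69
Stage 2: N_ring = 16 + 2·10 = 36
Stage 2: 16(ω_s−ω_c) = −36(ω_r−ω_c),  ω_s=0, ω_r=1
Stage 2: 16(0−ω_c) = −36(1−ω_c)  ⇒  52ω_c = 36  ⇒  ω_c = 9/13
  ⇒ ω_c²/ω_r² = 9/13
Coupling ω_r² = ω_r¹ ⇒ overall = 88/69 × 9/13 = 264/299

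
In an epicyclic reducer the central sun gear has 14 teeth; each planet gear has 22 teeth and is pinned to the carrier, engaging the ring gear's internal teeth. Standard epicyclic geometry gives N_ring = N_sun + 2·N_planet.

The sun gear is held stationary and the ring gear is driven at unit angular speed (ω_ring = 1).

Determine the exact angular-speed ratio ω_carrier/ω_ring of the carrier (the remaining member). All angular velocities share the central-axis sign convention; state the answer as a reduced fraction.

N_ring = 14 + 2·22 = 58
14(ω_s−ω_c) = −58(ω_r−ω_c),  ω_s=0, ω_r=1
14(0−ω_c) = −58(1−ω_c)  ⇒  72ω_c = 58  ⇒  ω_c = 29/36
ω_c/ω_r = 29/36

29/36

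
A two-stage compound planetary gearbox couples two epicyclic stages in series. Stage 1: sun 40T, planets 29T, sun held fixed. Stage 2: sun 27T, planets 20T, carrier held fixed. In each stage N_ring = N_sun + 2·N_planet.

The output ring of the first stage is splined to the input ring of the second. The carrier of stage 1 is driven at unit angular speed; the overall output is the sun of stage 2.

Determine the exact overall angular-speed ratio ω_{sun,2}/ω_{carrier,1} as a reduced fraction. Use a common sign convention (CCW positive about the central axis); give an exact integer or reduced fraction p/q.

Stage 1: N_ring = 40 + 2·29 = 98
Stage 1: 40(ω_s−ω_c) = −98(ω_r−ω_c),  ω_s=0, ω_c=1
Stage 1: ω_r = 1 − (40/98)(0−1) = 69/49
  ⇒ ω_r¹/ω_c¹ = 69/49
Stage 2: N_ring = 27 + 2·20 = 67
Stage 2: 27(ω_s−ω_c) = −67(ω_r−ω_c),  ω_c=0, ω_r=1
Stage 2: ω_s = 0 − (67/27)(1−0) = -67/27
  ⇒ ω_s²/ω_r² = -67/27
Coupling ω_r² = ω_r¹ ⇒ overall = 69/49 × -67/27 = -1541/441

-1541/441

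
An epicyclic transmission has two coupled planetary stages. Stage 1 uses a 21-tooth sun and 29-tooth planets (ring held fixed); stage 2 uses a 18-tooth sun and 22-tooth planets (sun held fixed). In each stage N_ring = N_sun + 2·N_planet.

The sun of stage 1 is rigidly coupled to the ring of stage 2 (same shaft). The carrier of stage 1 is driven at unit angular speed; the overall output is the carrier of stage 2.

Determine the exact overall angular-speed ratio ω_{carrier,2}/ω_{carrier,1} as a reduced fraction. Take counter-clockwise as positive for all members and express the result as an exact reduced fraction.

155/42

Stage 1: N_ring = 21 + 2·29 = 79
Stage 1: 21(ω_s−ω_c) = −79(ω_r−ω_c),  ω_r=0, ω_c=1
Stage 1: ω_s = 1 − (79/21)(0−1) = 100/21
  ⇒ ω_s¹/ω_c¹ = 100/21
Stage 2: N_ring = 18 + 2·22 = 62
Stage 2: 18(ω_s−ω_c) = −62(ω_r−ω_c),  ω_s=0, ω_r=1
Stage 2: 18(0−ω_c) = −62(1−ω_c)  ⇒  80ω_c = 62  ⇒  ω_c = 31/40
  ⇒ ω_c²/ω_r² = 31/40
Coupling ω_r² = ω_s¹ ⇒ overall = 100/21 × 31/40 = 155/42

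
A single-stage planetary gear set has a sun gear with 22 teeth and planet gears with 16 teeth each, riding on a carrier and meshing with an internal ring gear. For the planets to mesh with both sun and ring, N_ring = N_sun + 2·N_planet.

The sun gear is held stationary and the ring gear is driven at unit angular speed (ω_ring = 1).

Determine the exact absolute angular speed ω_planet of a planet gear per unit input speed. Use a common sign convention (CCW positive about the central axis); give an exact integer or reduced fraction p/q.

N_ring = 22 + 2·16 = 54
22(ω_s−ω_c) = −54(ω_r−ω_c),  ω_s=0, ω_r=1
22(0−ω_c) = −54(1−ω_c)  ⇒  76ω_c = 54  ⇒  ω_c = 27/38
sun–planet: 22·(0−27/38) = −16·(ω_p−ω_c)  ⇒  ω_p−ω_c = −(22/16)·(-27/38) = 297/304
ω_p = 27/38 + 297/304 = 27/16

27/16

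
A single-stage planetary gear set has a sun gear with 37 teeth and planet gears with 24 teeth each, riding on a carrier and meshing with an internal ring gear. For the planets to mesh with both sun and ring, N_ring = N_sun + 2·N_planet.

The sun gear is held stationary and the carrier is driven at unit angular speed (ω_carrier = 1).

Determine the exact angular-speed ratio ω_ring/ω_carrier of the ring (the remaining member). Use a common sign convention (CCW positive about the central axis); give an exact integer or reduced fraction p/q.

122/85

N_ring = 37 + 2·24 = 85
37(ω_s−ω_c) = −85(ω_r−ω_c),  ω_s=0, ω_c=1
ω_r = 1 − (37/85)(0−1) = 122/85
ω_r/ω_c = 122/85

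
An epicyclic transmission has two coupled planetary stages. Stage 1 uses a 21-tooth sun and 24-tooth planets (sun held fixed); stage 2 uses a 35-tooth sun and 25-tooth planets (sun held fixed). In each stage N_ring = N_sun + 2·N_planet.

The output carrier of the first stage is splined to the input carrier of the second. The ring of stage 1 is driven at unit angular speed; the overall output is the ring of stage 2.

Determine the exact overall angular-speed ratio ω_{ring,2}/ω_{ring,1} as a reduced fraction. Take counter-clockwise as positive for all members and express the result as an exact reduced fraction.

92/85

Stage 1: N_ring = 21 + 2·24 = 69
Stage 1: 21(ω_s−ω_c) = −69(ω_r−ω_c),  ω_s=0, ω_r=1
Stage 1: 21(0−ω_c) = −69(1−ω_c)  ⇒  90ω_c = 69  ⇒  ω_c = 23/30
  ⇒ ω_c¹/ω_r¹ = 23/30
Stage 2: N_ring = 35 + 2·25 = 85
Stage 2: 35(ω_s−ω_c) = −85(ω_r−ω_c),  ω_s=0, ω_c=1
Stage 2: ω_r = 1 − (35/85)(0−1) = 24/17
  ⇒ ω_r²/ω_c² = 24/17
Coupling ω_c² = ω_c¹ ⇒ overall = 23/30 × 24/17 = 92/85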